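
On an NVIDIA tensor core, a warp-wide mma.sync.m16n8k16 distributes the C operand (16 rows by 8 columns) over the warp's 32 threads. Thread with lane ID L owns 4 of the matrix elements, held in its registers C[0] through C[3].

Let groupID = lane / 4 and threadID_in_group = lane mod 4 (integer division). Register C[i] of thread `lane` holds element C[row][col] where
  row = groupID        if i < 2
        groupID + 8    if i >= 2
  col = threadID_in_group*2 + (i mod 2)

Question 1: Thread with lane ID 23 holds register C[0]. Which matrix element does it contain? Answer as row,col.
L=23->g=23>>2=5, t=23&3=3
[0]->row 5+0=5  col 3·2+0=6

5,6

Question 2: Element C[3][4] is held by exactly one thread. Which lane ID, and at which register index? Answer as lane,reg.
14,0

r=3->g=3,rb=0  c=4->t=2,b0=0
L=3*4+2=14  i=0*2+0=0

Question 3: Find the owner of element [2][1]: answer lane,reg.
r=2→G=2,rhi=0  c=1→T=0,p=1
L=2*4+0=8  i=0*2+1=1

8,1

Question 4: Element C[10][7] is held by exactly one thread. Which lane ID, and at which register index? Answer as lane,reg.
11,3

r=10→G=2,rhi=1  c=7→T=3,p=1
L=2*4+3=11  i=1*2+1=3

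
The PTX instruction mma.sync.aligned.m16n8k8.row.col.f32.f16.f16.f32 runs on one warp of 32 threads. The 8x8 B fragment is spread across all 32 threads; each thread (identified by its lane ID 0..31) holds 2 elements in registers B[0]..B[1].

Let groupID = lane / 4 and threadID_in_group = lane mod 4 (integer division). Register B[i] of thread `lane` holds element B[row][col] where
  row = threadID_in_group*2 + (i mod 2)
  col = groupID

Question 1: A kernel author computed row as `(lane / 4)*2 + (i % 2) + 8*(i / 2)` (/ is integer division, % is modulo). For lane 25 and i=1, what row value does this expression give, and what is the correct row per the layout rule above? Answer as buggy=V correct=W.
`(lane / 4)*2 + (i % 2) + 8*(i / 2)`[25,1]=>13
lane 25=>25/4=6, 25 mod 4=1
i=1  r:2·1+1=>3  c:6
row: 13 vs 3

buggy=13 correct=3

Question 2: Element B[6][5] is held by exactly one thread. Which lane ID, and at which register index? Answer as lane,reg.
c: 5->gid=5  r: 6->tid=3,i&1=0
L=5*4+3=23  i=0=0

23,0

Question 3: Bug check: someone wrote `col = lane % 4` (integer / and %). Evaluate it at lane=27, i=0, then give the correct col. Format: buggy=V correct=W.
`lane % 4`[27,0]⇒3
lane 27: gr=6 (27/4), th=3 (27%4)
i=0: r=3*2+0=6, c=gr=6
col: 3 vs 6

buggy=3 correct=6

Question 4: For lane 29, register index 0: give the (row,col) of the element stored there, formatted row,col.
2,7

lane 29->29/4=7, 29 mod 4=1
i=0  r:2·1+0->2  c:7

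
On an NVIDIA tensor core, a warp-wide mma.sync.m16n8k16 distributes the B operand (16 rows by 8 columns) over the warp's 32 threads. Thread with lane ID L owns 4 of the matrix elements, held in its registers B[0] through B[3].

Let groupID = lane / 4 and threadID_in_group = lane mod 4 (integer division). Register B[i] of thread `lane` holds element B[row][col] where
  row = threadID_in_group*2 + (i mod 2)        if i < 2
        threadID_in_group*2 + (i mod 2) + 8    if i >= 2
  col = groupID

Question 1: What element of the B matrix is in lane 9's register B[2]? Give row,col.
L=9=>grp=9>>2=2, tig=9&3=1
[2]=>row 1·2+0+8=10  col grp=2

10,2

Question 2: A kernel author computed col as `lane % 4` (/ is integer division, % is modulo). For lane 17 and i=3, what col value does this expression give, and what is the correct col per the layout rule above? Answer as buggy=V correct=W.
`lane % 4`[17,3]→1
L=17→G=17>>2=4, T=17&3=1
[3]→row 1·2+1+8=11  col G=4
col: 1 vs 4

buggy=1 correct=4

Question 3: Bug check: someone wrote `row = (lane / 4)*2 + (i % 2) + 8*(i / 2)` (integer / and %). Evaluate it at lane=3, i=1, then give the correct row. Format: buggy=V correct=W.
buggy=1 correct=7

`(lane / 4)*2 + (i % 2) + 8*(i / 2)`[3,1]->1
lane 3: gid=0 (3/4), tid=3 (3%4)
i=1: r=3*2+1+0=7, c=gid=0
row: 1 vs 7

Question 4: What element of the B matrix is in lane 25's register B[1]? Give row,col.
3,6

25: grp=6,tig=1
[1] (1*2+1+0,6) = (3,6)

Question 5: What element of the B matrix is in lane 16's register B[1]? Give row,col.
16: gr=4,th=0
[1] (0*2+1+0,4) = (1,4)

1,4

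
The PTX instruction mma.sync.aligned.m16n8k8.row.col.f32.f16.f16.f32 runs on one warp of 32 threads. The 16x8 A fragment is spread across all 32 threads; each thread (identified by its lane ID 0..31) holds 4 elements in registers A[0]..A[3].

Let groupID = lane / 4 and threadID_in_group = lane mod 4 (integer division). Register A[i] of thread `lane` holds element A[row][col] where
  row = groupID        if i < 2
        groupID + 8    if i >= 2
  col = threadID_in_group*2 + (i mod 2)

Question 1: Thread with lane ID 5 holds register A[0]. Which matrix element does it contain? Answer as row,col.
lane 5: G=1 (5/4), T=1 (5%4)
i=0: r=1+0=1, c=1*2+0=2

1,2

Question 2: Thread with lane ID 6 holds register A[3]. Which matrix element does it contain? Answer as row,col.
L=6->gid=6>>2=1, tid=6&3=2
[3]->row 1+8=9  col 2·2+1=5

9,5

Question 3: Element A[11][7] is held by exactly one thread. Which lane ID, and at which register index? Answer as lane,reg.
15,3

r=11->g=3,rb=1  c=7->t=3,b0=1
L=3*4+3=15  i=1*2+1=3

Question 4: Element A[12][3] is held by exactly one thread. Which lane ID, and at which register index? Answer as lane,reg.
17,3

r=12->g=4,rb=1  c=3->t=1,b0=1
L=4*4+1=17  i=1*2+1=3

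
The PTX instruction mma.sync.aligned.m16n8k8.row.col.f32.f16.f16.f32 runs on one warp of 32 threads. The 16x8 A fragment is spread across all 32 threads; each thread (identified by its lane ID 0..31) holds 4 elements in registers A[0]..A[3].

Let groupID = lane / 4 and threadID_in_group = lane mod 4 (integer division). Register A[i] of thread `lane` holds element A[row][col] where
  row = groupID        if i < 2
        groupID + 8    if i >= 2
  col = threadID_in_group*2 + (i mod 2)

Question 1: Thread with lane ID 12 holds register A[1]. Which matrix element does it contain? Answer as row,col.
lane 12: g=3 (12/4), t=0 (12%4)
i=1: r=3+0=3, c=0*2+1=1

3,1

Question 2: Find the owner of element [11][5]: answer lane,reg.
r:11=>grp=3,rB=1  c:5=>tig=2,lo=1
L=3*4+2=14  i=1*2+1=3

14,3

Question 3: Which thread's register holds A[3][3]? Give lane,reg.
13,1

r=3⇒gr=3,Rb=0  c=3⇒th=1,odd=1
L=3*4+1=13  i=0*2+1=1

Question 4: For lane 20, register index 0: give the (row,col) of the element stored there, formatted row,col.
20: grp=5,tig=0
[0] (5+0,0*2+0) = (5,0)

5,0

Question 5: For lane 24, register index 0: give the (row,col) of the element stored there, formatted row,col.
6,0

24: grp=6,tig=0
[0] (6+0,0*2+0) = (6,0)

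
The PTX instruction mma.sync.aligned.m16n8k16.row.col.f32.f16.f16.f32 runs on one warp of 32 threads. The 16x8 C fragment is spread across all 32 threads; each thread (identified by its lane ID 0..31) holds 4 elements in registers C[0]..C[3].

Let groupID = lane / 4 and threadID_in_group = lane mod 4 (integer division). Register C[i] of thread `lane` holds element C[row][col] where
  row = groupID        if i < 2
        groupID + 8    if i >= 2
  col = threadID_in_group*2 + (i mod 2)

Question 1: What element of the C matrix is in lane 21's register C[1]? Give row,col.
5,3

lane 21: g=5 (21/4), t=1 (21%4)
i=1: r=5+0=5, c=1*2+1=3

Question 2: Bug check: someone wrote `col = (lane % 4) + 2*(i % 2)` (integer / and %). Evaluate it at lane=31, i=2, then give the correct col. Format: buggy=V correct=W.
buggy=3 correct=6

`(lane % 4) + 2*(i % 2)`[31,2]->3
L=31->gid=31>>2=7, tid=31&3=3
[2]->row 7+8=15  col 3·2+0=6
col: 3 vs 6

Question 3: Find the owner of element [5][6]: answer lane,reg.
r=5->g=5,rb=0  c=6->t=3,b0=0
L=5*4+3=23  i=0*2+0=0

23,0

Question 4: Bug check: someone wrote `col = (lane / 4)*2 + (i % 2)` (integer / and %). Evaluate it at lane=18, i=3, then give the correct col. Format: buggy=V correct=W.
buggy=9 correct=5

`(lane / 4)*2 + (i % 2)`[18,3]→9
18: G=4,T=2
[3] (4+8,2*2+1) = (12,5)
col: 9 vs 5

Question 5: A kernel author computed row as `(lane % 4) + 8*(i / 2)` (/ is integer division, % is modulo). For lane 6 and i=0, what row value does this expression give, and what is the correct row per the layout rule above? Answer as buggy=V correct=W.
`(lane % 4) + 8*(i / 2)`[6,0]->2
6: gid=1,tid=2
[0] (1+0,2*2+0) = (1,4)
row: 2 vs 1

buggy=2 correct=1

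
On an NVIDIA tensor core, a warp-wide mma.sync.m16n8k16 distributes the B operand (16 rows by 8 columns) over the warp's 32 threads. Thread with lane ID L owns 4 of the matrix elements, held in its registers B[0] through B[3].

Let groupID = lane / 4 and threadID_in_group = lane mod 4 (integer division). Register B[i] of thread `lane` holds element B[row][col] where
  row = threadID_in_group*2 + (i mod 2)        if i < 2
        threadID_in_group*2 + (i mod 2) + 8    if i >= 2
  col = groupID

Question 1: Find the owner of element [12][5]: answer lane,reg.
22,2

c: 5->gid=5  r: 12->r8=1,tid=2,i&1=0
L=5*4+2=22  i=1*2+0=2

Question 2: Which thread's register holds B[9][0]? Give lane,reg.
0,3

c: 0->gid=0  r: 9->r8=1,tid=0,i&1=1
L=0*4+0=0  i=1*2+1=3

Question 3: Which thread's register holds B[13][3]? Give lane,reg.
c:3=>grp=3  r:13=>rB=1,tig=2,lo=1
L=3*4+2=14  i=1*2+1=3

14,3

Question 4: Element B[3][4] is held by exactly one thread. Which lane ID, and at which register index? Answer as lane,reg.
17,1

c: 4->gid=4  r: 3->r8=0,tid=1,i&1=1
L=4*4+1=17  i=0*2+1=1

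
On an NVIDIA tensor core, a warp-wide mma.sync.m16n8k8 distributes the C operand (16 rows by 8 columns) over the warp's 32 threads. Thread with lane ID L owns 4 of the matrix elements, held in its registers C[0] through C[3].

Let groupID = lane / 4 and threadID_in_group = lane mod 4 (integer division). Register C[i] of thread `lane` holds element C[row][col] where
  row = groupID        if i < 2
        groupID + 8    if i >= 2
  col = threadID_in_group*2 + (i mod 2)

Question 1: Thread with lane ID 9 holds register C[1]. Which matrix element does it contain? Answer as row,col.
2,3

9: grp=2,tig=1
[1] (2+0,1*2+1) = (2,3)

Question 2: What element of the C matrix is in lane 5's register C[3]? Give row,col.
L=5->g=5>>2=1, t=5&3=1
[3]->row 1+8=9  col 1·2+1=3

9,3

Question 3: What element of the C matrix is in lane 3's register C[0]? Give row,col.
3: G=0,T=3
[0] (0+0,3*2+0) = (0,6)

0,6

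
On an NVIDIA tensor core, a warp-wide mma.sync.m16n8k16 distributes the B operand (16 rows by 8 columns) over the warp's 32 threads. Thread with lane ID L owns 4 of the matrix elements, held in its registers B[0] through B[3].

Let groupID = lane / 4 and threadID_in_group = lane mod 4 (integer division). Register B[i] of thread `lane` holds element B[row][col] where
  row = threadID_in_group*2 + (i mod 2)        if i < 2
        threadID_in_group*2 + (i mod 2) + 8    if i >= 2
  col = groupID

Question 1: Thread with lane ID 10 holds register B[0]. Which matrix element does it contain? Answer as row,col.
10: gr=2,th=2
[0] (2*2+0+0,2) = (4,2)

4,2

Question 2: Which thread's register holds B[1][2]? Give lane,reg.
8,1

c:2=>grp=2  r:1=>rB=0,tig=0,lo=1
L=2*4+0=8  i=0*2+1=1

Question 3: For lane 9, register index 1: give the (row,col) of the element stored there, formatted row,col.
3,2

L=9=>grp=9>>2=2, tig=9&3=1
[1]=>row 1·2+1+0=3  col grp=2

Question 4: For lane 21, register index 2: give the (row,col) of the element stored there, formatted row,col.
10,5

lane 21: grp=5 (21/4), tig=1 (21%4)
i=2: r=1*2+0+8=10, c=grp=5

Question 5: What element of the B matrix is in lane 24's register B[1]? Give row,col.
1,6

lane 24→24/4=6, 24 mod 4=0
i=1  r:2·0+1+0→1  c:6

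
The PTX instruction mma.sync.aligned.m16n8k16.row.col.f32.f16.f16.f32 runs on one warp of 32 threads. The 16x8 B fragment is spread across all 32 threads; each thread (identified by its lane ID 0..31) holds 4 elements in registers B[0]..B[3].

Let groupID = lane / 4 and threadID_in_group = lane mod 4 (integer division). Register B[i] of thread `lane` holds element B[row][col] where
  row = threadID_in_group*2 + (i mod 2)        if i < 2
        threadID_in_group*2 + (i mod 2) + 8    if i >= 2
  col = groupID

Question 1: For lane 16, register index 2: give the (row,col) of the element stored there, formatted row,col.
L=16→G=16>>2=4, T=16&3=0
[2]→row 0·2+0+8=8  col G=4

8,4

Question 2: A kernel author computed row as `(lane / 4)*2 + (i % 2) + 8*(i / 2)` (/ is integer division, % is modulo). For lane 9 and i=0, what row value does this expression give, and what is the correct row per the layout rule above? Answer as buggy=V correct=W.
buggy=4 correct=2

`(lane / 4)*2 + (i % 2) + 8*(i / 2)`[9,0]→4
lane 9→9/4=2, 9 mod 4=1
i=0  r:2·1+0+0→2  c:2
row: 4 vs 2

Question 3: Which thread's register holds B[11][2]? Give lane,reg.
c=2→G=2  r=11→rhi=1,T=1,p=1
L=2*4+1=9  i=1*2+1=3

9,3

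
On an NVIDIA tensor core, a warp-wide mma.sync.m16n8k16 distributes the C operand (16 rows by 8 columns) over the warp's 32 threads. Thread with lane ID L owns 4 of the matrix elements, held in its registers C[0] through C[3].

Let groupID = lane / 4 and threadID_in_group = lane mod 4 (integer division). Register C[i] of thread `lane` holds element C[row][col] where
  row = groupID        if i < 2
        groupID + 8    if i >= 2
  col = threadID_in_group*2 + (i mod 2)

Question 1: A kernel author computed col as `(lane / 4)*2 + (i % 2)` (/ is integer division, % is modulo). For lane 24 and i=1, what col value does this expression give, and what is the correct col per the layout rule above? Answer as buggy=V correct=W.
buggy=13 correct=1

`(lane / 4)*2 + (i % 2)`[24,1]→13
24: G=6,T=0
[1] (6+0,0*2+1) = (6,1)
col: 13 vs 1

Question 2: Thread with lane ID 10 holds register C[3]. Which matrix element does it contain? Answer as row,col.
lane 10->10/4=2, 10 mod 4=2
i=3  r:2+8->10  c:2·2+1->5

10,5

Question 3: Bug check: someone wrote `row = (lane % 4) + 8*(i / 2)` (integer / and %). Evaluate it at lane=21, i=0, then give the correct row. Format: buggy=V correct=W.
`(lane % 4) + 8*(i / 2)`[21,0]⇒1
21: gr=5,th=1
[0] (5+0,1*2+0) = (5,2)
row: 1 vs 5

buggy=1 correct=5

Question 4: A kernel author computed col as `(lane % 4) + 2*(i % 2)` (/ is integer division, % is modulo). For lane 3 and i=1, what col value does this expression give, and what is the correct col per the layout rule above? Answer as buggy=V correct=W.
`(lane % 4) + 2*(i % 2)`[3,1]→5
lane 3: G=0 (3/4), T=3 (3%4)
i=1: r=0+0=0, c=3*2+1=7
col: 5 vs 7

buggy=5 correct=7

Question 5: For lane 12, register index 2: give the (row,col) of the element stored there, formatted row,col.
11,0

lane 12: G=3 (12/4), T=0 (12%4)
i=2: r=3+8=11, c=0*2+0=0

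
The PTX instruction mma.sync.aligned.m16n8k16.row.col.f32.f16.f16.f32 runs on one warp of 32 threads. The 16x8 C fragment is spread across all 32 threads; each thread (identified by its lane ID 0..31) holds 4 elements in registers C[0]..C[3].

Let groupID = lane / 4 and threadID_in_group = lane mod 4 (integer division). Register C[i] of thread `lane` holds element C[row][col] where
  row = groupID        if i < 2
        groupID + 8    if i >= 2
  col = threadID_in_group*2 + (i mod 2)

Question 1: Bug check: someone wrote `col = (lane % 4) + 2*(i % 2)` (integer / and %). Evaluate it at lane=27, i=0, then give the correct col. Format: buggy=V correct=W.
buggy=3 correct=6

`(lane % 4) + 2*(i % 2)`[27,0]⇒3
lane 27: gr=6 (27/4), th=3 (27%4)
i=0: r=6+0=6, c=3*2+0=6
col: 3 vs 6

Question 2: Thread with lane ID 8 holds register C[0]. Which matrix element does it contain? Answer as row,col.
lane 8->8/4=2, 8 mod 4=0
i=0  r:2+0->2  c:2·0+0->0

2,0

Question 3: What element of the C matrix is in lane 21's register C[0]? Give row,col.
5,2

21: G=5,T=1
[0] (5+0,1*2+0) = (5,2)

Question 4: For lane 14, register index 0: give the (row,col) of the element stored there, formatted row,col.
14: gr=3,th=2
[0] (3+0,2*2+0) = (3,4)

3,4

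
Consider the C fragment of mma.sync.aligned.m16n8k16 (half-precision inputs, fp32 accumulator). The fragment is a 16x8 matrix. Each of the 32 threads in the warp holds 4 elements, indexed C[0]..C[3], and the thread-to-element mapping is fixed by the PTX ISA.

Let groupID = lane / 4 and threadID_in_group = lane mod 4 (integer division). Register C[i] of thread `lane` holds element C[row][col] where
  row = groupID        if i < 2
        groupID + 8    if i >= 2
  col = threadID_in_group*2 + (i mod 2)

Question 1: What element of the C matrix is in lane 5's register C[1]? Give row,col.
lane 5=>5/4=1, 5 mod 4=1
i=1  r:1+0=>1  c:2·1+1=>3

1,3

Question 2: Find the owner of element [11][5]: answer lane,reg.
r=11->g=3,rb=1  c=5->t=2,b0=1
L=3*4+2=14  i=1*2+1=3

14,3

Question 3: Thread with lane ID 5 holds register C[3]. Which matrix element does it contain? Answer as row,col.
lane 5: gid=1 (5/4), tid=1 (5%4)
i=3: r=1+8=9, c=1*2+1=3

9,3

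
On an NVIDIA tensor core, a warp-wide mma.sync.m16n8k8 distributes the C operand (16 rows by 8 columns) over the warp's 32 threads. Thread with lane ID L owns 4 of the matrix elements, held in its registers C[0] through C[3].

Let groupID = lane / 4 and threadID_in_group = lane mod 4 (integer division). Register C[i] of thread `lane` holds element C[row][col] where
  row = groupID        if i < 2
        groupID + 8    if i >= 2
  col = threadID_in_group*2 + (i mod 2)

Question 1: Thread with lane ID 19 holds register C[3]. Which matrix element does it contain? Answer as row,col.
19: gid=4,tid=3
[3] (4+8,3*2+1) = (12,7)

12,7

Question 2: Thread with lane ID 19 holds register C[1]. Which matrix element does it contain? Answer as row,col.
L=19->gid=19>>2=4, tid=19&3=3
[1]->row 4+0=4  col 3·2+1=7

4,7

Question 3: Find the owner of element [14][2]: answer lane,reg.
r:14=>grp=6,rB=1  c:2=>tig=1,lo=0
L=6*4+1=25  i=1*2+0=2

25,2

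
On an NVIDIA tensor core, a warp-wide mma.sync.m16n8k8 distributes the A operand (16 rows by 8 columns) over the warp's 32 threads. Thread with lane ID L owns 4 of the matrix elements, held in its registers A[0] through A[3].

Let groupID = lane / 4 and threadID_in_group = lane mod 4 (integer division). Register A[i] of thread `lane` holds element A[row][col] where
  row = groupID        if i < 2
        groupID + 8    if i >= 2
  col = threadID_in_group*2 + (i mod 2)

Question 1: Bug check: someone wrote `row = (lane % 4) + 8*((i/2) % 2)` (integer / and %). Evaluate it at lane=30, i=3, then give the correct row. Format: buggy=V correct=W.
buggy=10 correct=15

`(lane % 4) + 8*((i/2) % 2)`[30,3]=>10
lane 30=>30/4=7, 30 mod 4=2
i=3  r:7+8=>15  c:2·2+1=>5
row: 10 vs 15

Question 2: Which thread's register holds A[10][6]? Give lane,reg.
11,2

r:10=>grp=2,rB=1  c:6=>tig=3,lo=0
L=2*4+3=11  i=1*2+0=2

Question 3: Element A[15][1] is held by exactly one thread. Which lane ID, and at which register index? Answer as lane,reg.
28,3

r:15=>grp=7,rB=1  c:1=>tig=0,lo=1
L=7*4+0=28  i=1*2+1=3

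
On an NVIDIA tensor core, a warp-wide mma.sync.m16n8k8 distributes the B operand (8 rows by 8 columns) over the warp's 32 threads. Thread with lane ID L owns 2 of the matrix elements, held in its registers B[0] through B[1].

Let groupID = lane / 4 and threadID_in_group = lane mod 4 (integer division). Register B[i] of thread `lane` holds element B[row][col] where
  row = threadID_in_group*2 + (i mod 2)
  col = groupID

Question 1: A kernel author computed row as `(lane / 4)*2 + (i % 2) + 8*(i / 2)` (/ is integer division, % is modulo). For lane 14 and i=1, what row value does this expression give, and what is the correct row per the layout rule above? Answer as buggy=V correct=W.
buggy=7 correct=5

`(lane / 4)*2 + (i % 2) + 8*(i / 2)`[14,1]->7
lane 14->14/4=3, 14 mod 4=2
i=1  r:2·2+1->5  c:3
row: 7 vs 5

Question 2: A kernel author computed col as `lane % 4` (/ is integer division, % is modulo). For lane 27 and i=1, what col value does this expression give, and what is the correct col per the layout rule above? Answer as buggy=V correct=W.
`lane % 4`[27,1]⇒3
lane 27: gr=6 (27/4), th=3 (27%4)
i=1: r=3*2+1=7, c=gr=6
col: 3 vs 6

buggy=3 correct=6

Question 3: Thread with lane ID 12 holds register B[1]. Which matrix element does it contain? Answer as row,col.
1,3

L=12->g=12>>2=3, t=12&3=0
[1]->row 0·2+1=1  col g=3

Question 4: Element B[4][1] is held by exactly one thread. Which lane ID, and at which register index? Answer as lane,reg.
c=1->g=1  r=4->t=2,b0=0
L=1*4+2=6  i=0=0

6,0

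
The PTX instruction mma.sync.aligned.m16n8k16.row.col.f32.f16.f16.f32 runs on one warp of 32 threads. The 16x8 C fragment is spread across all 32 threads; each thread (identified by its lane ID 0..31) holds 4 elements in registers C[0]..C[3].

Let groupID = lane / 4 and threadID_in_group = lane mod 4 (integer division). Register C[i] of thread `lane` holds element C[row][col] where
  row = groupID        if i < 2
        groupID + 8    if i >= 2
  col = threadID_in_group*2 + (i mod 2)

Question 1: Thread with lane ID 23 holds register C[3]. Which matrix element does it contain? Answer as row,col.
13,7

lane 23⇒23/4=5, 23 mod 4=3
i=3  r:5+8⇒13  c:2·3+1⇒7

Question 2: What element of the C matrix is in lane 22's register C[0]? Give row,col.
L=22=>grp=22>>2=5, tig=22&3=2
[0]=>row 5+0=5  col 2·2+0=4

5,4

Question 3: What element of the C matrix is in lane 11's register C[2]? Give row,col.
10,6

11: grp=2,tig=3
[2] (2+8,3*2+0) = (10,6)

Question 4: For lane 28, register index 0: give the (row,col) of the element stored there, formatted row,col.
7,0

lane 28->28/4=7, 28 mod 4=0
i=0  r:7+0->7  c:2·0+0->0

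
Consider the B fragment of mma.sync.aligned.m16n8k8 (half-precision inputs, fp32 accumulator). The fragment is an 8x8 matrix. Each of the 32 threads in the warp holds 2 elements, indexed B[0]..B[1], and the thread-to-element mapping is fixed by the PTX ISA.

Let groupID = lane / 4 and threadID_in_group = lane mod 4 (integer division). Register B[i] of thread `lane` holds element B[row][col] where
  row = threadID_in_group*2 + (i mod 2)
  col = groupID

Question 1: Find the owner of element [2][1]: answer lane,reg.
5,0

c: 1->gid=1  r: 2->tid=1,i&1=0
L=1*4+1=5  i=0=0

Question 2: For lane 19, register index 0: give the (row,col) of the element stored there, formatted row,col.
lane 19⇒19/4=4, 19 mod 4=3
i=0  r:2·3+0⇒6  c:4

6,4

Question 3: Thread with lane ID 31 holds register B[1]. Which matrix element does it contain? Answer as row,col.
L=31⇒gr=31>>2=7, th=31&3=3
[1]⇒row 3·2+1=7  col gr=7

7,7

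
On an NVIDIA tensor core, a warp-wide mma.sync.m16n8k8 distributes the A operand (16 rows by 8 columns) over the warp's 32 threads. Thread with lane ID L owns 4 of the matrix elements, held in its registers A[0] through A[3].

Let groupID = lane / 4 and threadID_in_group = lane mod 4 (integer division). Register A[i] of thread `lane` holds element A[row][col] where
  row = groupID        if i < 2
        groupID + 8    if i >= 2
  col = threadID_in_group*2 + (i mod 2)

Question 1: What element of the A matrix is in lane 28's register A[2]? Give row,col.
L=28→G=28>>2=7, T=28&3=0
[2]→row 7+8=15  col 0·2+0=0

15,0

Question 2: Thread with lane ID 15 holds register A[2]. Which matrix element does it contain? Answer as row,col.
L=15⇒gr=15>>2=3, th=15&3=3
[2]⇒row 3+8=11  col 3·2+0=6

11,6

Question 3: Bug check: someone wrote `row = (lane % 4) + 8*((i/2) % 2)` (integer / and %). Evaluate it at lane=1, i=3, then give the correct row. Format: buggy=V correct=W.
`(lane % 4) + 8*((i/2) % 2)`[1,3]=>9
lane 1=>1/4=0, 1 mod 4=1
i=3  r:0+8=>8  c:2·1+1=>3
row: 9 vs 8

buggy=9 correct=8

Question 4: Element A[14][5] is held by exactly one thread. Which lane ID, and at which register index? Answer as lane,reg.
26,3

r=14→G=6,rhi=1  c=5→T=2,p=1
L=6*4+2=26  i=1*2+1=3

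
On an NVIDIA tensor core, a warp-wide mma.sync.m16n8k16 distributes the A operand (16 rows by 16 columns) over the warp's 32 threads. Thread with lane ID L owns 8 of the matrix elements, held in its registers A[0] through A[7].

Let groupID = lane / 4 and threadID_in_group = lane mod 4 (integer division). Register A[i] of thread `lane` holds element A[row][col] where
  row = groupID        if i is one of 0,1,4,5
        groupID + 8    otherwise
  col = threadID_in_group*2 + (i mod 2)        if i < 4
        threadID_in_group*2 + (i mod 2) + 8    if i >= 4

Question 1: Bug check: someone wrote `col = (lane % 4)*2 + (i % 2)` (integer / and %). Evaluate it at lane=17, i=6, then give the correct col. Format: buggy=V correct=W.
buggy=2 correct=10

`(lane % 4)*2 + (i % 2)`[17,6]=>2
17: grp=4,tig=1
[6] (4+8,1*2+0+8) = (12,10)
col: 2 vs 10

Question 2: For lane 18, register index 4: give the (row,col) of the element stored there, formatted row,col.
4,12

lane 18→18/4=4, 18 mod 4=2
i=4  r:4+0→4  c:2·2+0+8→12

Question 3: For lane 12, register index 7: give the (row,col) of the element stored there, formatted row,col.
lane 12: G=3 (12/4), T=0 (12%4)
i=7: r=3+8=11, c=0*2+1+8=9

11,9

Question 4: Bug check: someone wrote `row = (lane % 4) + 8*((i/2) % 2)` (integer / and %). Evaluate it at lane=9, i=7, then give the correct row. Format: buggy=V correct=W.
`(lane % 4) + 8*((i/2) % 2)`[9,7]->9
L=9->gid=9>>2=2, tid=9&3=1
[7]->row 2+8=10  col 1·2+1+8=11
row: 9 vs 10

buggy=9 correct=10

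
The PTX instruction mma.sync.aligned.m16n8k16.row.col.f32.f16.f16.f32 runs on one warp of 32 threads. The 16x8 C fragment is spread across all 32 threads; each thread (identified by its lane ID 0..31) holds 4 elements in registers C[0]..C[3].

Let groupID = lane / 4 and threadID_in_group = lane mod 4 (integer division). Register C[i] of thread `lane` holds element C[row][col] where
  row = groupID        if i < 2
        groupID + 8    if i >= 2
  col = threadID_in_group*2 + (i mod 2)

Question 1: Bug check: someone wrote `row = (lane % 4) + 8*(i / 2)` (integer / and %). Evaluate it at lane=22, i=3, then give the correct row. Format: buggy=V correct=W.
`(lane % 4) + 8*(i / 2)`[22,3]=>10
lane 22=>22/4=5, 22 mod 4=2
i=3  r:5+8=>13  c:2·2+1=>5
row: 10 vs 13

buggy=10 correct=13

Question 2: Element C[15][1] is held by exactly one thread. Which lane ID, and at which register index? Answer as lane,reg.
r:15=>grp=7,rB=1  c:1=>tig=0,lo=1
L=7*4+0=28  i=1*2+1=3

28,3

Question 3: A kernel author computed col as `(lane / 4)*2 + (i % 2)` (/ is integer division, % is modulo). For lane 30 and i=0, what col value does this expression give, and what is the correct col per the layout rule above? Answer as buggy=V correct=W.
buggy=14 correct=4

`(lane / 4)*2 + (i % 2)`[30,0]=>14
30: grp=7,tig=2
[0] (7+0,2*2+0) = (7,4)
col: 14 vs 4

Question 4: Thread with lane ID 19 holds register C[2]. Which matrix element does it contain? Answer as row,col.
lane 19->19/4=4, 19 mod 4=3
i=2  r:4+8->12  c:2·3+0->6

12,6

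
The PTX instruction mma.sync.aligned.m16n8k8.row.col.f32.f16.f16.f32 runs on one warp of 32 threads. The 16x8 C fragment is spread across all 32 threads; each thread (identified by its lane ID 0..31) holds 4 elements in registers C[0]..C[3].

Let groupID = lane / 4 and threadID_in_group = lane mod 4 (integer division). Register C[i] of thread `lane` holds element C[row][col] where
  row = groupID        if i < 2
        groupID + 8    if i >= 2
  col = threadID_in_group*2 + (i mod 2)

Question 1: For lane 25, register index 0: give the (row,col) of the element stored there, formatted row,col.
25: G=6,T=1
[0] (6+0,1*2+0) = (6,2)

6,2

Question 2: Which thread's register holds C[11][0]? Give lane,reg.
r=11->g=3,rb=1  c=0->t=0,b0=0
L=3*4+0=12  i=1*2+0=2

12,2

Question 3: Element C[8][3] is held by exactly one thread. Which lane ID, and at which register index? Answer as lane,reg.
r=8→G=0,rhi=1  c=3→T=1,p=1
L=0*4+1=1  i=1*2+1=3

1,3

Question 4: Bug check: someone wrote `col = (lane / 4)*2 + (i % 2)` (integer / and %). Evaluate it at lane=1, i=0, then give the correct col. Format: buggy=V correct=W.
buggy=0 correct=2

`(lane / 4)*2 + (i % 2)`[1,0]⇒0
L=1⇒gr=1>>2=0, th=1&3=1
[0]⇒row 0+0=0  col 1·2+0=2
col: 0 vs 2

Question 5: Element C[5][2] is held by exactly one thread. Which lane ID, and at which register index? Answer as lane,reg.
r=5->g=5,rb=0  c=2->t=1,b0=0
L=5*4+1=21  i=0*2+0=0

21,0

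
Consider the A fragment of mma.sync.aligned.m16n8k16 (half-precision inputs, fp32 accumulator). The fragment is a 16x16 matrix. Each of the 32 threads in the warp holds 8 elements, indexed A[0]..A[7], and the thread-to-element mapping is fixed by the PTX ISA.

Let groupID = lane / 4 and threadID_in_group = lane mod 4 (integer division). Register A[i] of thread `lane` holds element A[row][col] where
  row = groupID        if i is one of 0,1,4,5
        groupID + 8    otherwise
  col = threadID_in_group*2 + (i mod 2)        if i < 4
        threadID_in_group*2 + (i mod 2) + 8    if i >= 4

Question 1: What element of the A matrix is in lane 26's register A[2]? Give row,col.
14,4

L=26⇒gr=26>>2=6, th=26&3=2
[2]⇒row 6+8=14  col 2·2+0+0=4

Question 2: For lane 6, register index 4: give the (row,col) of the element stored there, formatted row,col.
L=6->g=6>>2=1, t=6&3=2
[4]->row 1+0=1  col 2·2+0+8=12

1,12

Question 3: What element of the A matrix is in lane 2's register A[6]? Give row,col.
lane 2: G=0 (2/4), T=2 (2%4)
i=6: r=0+8=8, c=2*2+0+8=12

8,12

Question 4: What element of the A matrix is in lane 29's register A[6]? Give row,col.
L=29→G=29>>2=7, T=29&3=1
[6]→row 7+8=15  col 1·2+0+8=10

15,10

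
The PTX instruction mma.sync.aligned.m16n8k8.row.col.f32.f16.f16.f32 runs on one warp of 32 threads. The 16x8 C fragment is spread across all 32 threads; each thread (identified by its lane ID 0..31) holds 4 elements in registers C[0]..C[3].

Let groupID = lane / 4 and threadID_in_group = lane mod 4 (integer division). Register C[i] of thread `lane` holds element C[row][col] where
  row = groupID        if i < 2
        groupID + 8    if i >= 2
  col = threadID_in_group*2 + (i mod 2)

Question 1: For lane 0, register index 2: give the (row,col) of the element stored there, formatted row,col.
L=0->g=0>>2=0, t=0&3=0
[2]->row 0+8=8  col 0·2+0=0

8,0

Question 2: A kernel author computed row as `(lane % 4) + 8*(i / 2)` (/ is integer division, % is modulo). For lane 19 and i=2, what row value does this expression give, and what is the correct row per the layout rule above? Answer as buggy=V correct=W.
buggy=11 correct=12

`(lane % 4) + 8*(i / 2)`[19,2]=>11
lane 19=>19/4=4, 19 mod 4=3
i=2  r:4+8=>12  c:2·3+0=>6
row: 11 vs 12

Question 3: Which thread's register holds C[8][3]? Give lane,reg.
r: 8->gid=0,r8=1  c: 3->tid=1,i&1=1
L=0*4+1=1  i=1*2+1=3

1,3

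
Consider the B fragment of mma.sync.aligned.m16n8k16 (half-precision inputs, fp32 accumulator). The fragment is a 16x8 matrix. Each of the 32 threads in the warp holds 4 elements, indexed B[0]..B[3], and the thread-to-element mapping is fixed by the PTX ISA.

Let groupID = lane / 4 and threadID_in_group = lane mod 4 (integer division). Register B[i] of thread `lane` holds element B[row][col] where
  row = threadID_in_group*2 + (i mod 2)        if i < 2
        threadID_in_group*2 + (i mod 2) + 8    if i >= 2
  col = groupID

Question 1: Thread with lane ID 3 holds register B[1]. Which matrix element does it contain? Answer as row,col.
lane 3: gid=0 (3/4), tid=3 (3%4)
i=1: r=3*2+1+0=7, c=gid=0

7,0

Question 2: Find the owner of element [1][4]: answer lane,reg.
c:4=>grp=4  r:1=>rB=0,tig=0,lo=1
L=4*4+0=16  i=0*2+1=1

16,1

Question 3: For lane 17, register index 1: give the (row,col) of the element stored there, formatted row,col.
L=17=>grp=17>>2=4, tig=17&3=1
[1]=>row 1·2+1+0=3  col grp=4

3,4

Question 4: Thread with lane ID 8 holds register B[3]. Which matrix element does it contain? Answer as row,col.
9,2

lane 8: gr=2 (8/4), th=0 (8%4)
i=3: r=0*2+1+8=9, c=gr=2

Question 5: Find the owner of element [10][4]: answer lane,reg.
17,2

c:4=>grp=4  r:10=>rB=1,tig=1,lo=0
L=4*4+1=17  i=1*2+0=2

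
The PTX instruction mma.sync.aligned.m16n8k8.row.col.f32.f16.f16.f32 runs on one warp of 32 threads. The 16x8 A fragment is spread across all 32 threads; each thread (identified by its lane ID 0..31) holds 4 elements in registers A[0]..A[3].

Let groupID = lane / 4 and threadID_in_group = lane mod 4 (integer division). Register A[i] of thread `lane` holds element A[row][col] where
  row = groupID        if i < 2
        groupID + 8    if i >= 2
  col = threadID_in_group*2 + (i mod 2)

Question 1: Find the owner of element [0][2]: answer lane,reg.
1,0

r:0=>grp=0,rB=0  c:2=>tig=1,lo=0
L=0*4+1=1  i=0*2+0=0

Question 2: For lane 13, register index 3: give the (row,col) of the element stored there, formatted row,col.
11,3

lane 13: gid=3 (13/4), tid=1 (13%4)
i=3: r=3+8=11, c=1*2+1=3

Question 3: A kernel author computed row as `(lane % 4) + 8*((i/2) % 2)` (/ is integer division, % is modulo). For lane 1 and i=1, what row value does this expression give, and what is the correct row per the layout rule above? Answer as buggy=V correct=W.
`(lane % 4) + 8*((i/2) % 2)`[1,1]->1
1: gid=0,tid=1
[1] (0+0,1*2+1) = (0,3)
row: 1 vs 0

buggy=1 correct=0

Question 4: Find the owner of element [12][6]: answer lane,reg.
19,2

r=12⇒gr=4,Rb=1  c=6⇒th=3,odd=0
L=4*4+3=19  i=1*2+0=2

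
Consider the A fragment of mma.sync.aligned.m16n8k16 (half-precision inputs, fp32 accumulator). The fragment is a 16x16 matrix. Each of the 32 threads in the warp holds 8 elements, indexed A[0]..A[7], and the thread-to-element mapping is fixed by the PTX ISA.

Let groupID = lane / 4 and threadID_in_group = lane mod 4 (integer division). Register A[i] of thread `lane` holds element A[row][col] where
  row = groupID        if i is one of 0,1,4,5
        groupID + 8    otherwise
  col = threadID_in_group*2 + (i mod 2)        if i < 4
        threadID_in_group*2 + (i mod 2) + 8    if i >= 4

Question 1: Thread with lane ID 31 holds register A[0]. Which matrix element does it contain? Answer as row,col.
L=31→G=31>>2=7, T=31&3=3
[0]→row 7+0=7  col 3·2+0+0=6

7,6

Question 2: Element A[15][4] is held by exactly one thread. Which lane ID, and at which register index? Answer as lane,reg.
r=15→G=7,rhi=1  c=4→chi=0,T=2,p=0
L=7*4+2=30  i=0*4+1*2+0=2

30,2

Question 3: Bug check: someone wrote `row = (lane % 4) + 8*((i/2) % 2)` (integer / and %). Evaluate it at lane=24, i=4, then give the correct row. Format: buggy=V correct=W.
buggy=0 correct=6

`(lane % 4) + 8*((i/2) % 2)`[24,4]=>0
L=24=>grp=24>>2=6, tig=24&3=0
[4]=>row 6+0=6  col 0·2+0+8=8
row: 0 vs 6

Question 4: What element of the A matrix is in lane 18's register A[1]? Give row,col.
lane 18: gr=4 (18/4), th=2 (18%4)
i=1: r=4+0=4, c=2*2+1+0=5

4,5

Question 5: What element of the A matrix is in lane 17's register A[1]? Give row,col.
4,3

17: G=4,T=1
[1] (4+0,1*2+1+0) = (4,3)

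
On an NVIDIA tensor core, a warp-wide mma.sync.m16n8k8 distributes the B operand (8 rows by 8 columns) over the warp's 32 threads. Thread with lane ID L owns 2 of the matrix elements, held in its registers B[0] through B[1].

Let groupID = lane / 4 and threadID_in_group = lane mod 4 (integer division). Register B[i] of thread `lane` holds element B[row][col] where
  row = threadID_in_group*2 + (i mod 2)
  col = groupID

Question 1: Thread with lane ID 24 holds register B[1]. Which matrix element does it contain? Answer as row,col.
1,6

L=24->g=24>>2=6, t=24&3=0
[1]->row 0·2+1=1  col g=6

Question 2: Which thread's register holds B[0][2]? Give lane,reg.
8,0

c:2=>grp=2  r:0=>tig=0,lo=0
L=2*4+0=8  i=0=0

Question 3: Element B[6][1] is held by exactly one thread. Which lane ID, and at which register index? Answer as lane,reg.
c: 1->gid=1  r: 6->tid=3,i&1=0
L=1*4+3=7  i=0=0

7,0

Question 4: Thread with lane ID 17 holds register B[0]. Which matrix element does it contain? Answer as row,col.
17: gid=4,tid=1
[0] (1*2+0,4) = (2,4)

2,4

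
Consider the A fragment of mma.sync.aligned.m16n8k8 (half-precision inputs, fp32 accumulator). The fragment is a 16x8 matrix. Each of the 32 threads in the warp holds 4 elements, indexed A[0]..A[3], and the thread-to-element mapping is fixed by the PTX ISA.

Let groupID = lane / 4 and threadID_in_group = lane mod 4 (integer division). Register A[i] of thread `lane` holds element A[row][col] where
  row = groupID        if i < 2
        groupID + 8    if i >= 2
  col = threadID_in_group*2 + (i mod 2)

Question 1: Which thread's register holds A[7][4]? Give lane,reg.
r:7=>grp=7,rB=0  c:4=>tig=2,lo=0
L=7*4+2=30  i=0*2+0=0

30,0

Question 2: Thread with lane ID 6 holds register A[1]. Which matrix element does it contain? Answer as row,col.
1,5

L=6→G=6>>2=1, T=6&3=2
[1]→row 1+0=1  col 2·2+1=5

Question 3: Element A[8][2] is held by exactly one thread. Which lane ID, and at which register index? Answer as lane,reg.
1,2

r:8=>grp=0,rB=1  c:2=>tig=1,lo=0
L=0*4+1=1  i=1*2+0=2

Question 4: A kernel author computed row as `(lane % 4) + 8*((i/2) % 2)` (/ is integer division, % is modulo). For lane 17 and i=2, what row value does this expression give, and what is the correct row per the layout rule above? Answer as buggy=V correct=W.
`(lane % 4) + 8*((i/2) % 2)`[17,2]->9
17: gid=4,tid=1
[2] (4+8,1*2+0) = (12,2)
row: 9 vs 12

buggy=9 correct=12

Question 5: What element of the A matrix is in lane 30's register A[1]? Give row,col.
30: gid=7,tid=2
[1] (7+0,2*2+1) = (7,5)

7,5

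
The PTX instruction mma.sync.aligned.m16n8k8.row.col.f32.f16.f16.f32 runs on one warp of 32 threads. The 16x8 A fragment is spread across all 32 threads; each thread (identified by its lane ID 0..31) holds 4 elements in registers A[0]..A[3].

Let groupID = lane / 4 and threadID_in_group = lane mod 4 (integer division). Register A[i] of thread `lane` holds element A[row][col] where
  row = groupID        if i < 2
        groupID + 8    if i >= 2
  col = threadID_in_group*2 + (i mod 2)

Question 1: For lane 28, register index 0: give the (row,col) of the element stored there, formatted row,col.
7,0

28: gid=7,tid=0
[0] (7+0,0*2+0) = (7,0)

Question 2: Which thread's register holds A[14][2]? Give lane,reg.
25,2

r:14=>grp=6,rB=1  c:2=>tig=1,lo=0
L=6*4+1=25  i=1*2+0=2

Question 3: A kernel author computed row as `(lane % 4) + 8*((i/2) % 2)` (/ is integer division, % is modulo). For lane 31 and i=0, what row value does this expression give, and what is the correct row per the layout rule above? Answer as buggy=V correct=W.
buggy=3 correct=7

`(lane % 4) + 8*((i/2) % 2)`[31,0]->3
lane 31: gid=7 (31/4), tid=3 (31%4)
i=0: r=7+0=7, c=3*2+0=6
row: 3 vs 7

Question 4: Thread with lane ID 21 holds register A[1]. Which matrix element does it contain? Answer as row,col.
L=21→G=21>>2=5, T=21&3=1
[1]→row 5+0=5  col 1·2+1=3

5,3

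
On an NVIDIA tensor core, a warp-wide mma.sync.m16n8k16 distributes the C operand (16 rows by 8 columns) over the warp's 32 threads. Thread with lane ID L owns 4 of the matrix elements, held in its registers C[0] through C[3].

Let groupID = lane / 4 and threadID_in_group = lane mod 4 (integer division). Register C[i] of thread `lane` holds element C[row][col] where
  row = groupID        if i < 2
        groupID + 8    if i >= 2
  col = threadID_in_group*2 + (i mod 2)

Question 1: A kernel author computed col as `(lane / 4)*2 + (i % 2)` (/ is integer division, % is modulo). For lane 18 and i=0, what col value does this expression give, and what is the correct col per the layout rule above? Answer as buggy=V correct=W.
buggy=8 correct=4

`(lane / 4)*2 + (i % 2)`[18,0]→8
18: G=4,T=2
[0] (4+0,2*2+0) = (4,4)
col: 8 vs 4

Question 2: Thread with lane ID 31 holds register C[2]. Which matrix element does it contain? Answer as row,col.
15,6

lane 31: gr=7 (31/4), th=3 (31%4)
i=2: r=7+8=15, c=3*2+0=6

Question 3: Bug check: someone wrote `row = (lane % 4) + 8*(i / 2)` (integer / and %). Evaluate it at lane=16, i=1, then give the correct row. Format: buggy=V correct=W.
buggy=0 correct=4

`(lane % 4) + 8*(i / 2)`[16,1]=>0
16: grp=4,tig=0
[1] (4+0,0*2+1) = (4,1)
row: 0 vs 4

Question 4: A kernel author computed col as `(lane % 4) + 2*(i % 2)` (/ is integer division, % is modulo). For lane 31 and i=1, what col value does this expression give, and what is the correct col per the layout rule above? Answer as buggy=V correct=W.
`(lane % 4) + 2*(i % 2)`[31,1]⇒5
31: gr=7,th=3
[1] (7+0,3*2+1) = (7,7)
col: 5 vs 7

buggy=5 correct=7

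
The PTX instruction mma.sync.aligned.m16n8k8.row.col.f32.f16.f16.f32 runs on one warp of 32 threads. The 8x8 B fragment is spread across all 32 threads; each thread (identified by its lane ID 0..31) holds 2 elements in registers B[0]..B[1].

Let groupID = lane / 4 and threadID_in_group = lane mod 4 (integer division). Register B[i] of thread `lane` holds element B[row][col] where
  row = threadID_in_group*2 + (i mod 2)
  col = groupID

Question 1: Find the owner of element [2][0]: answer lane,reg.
c=0→G=0  r=2→T=1,p=0
L=0*4+1=1  i=0=0

1,0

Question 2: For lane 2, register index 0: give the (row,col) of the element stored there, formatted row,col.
4,0

L=2→G=2>>2=0, T=2&3=2
[0]→row 2·2+0=4  col G=0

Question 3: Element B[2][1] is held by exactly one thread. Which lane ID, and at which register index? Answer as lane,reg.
5,0

c=1→G=1  r=2→T=1,p=0
L=1*4+1=5  i=0=0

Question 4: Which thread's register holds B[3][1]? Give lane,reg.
c=1⇒gr=1  r=3⇒th=1,odd=1
L=1*4+1=5  i=1=1

5,1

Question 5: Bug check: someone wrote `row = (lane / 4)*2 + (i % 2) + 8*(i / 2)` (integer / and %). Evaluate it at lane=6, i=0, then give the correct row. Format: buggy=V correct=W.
buggy=2 correct=4

`(lane / 4)*2 + (i % 2) + 8*(i / 2)`[6,0]->2
lane 6: g=1 (6/4), t=2 (6%4)
i=0: r=2*2+0=4, c=g=1
row: 2 vs 4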